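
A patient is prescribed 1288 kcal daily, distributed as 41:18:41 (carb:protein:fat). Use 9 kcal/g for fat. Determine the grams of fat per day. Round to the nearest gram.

59 g/day

Fat energy = 41% × 1288 = 528.08 kcal.
At 9 kcal/g: 528.08 ÷ 9 = 58.6756 g.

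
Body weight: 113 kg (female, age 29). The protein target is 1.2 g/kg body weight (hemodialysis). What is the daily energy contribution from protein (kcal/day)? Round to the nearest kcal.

Protein = 1.2 g/kg × 113 kg = 135.6 g/day.
Protein energy = 135.6 g × 4 kcal/g = 542.4 kcal/day.

542 kcal/day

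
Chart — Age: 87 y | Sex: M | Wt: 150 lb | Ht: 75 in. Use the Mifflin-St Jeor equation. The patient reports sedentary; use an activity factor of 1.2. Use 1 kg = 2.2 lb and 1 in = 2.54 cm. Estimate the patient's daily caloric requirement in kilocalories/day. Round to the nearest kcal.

1731 kilocalories/day

Convert to metric: weight = 150 ÷ 2.2 = 68.1818 kg; height = 75 × 2.54 = 190.5 cm.
Mifflin-St Jeor (male): BMR = 10(68.1818) + 6.25(190.5) − 5(87) + 5 = 681.8182 + 1190.625 − 435 + 5 = 1442.4432 kcal/day.
TEE = BMR × activity factor = 1442.4432 × 1.2 = 1730.9318 kcal/day.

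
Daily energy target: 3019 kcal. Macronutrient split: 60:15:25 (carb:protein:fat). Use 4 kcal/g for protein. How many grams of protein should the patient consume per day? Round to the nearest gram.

Protein energy = 15% × 3019 = 452.85 kcal.
At 4 kcal/g: 452.85 ÷ 4 = 113.2125 g.

113 g/day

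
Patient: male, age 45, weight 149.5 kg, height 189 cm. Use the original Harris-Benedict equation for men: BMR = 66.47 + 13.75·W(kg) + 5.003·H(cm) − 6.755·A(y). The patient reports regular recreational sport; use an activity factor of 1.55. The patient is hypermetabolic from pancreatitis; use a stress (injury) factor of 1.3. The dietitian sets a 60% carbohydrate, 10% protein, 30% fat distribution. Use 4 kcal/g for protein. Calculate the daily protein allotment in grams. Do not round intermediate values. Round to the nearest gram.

Harris-Benedict: BMR = 66.47 + 13.75(149.5) + 5.003(189) − 6.755(45) = 2763.687 kcal/day.
TEE = 2763.687 × 1.55 = 4283.7149 kcal/day.
With stress factor 1.3: 4283.7149 × 1.3 = 5568.8293 kcal/day.
Protein energy = 10% × 5568.8293 = 556.8829 kcal.
Protein = 556.8829 ÷ 4 kcal/g = 139.2207 g.

139 g/day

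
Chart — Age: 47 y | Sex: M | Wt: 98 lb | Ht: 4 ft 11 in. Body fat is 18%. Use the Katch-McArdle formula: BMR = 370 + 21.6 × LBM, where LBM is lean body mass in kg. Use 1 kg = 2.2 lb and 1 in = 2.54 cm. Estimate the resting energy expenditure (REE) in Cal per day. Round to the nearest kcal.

Convert to metric: weight = 98 ÷ 2.2 = 44.5455 kg; height = (4×12 + 11) × 2.54 = 59 × 2.54 = 149.86 cm.
LBM = 44.5455 × (1 − 0.18) = 36.5273 kg. Katch-McArdle: BMR = 370 + 21.6 × 36.5273 = 1158.9891 kcal/day.

1159 Cal per day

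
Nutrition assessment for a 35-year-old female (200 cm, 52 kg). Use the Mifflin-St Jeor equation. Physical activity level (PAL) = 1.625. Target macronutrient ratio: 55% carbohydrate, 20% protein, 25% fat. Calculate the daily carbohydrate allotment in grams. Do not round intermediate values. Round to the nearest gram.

Mifflin-St Jeor (female): BMR = 10(52) + 6.25(200) − 5(35) − 161 = 520 + 1250 − 175 − 161 = 1434 kcal/day.
TEE = 1434 × 1.625 = 2330.25 kcal/day.
Carbohydrate energy = 55% × 2330.25 = 1281.6375 kcal.
Carbohydrate = 1281.6375 ÷ 4 kcal/g = 320.4094 g.

320 g/day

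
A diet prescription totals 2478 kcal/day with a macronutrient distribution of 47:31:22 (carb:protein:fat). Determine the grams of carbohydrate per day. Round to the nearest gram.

291 g/day

Carbohydrate energy = 47% × 2478 = 1164.66 kcal.
At 4 kcal/g: 1164.66 ÷ 4 = 291.165 g.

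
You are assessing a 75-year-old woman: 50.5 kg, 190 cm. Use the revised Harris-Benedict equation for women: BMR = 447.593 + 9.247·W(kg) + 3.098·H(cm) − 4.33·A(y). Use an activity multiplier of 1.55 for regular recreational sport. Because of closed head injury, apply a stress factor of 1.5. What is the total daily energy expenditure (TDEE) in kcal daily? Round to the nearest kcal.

Harris-Benedict: BMR = 447.593 + 9.247(50.5) + 3.098(190) − 4.33(75) = 1178.4365 kcal/day.
TEE = BMR × activity factor = 1178.4365 × 1.55 = 1826.5766 kcal/day.
Apply stress factor: 1826.5766 × 1.5 = 2739.8649 kcal/day.

2740 kcal daily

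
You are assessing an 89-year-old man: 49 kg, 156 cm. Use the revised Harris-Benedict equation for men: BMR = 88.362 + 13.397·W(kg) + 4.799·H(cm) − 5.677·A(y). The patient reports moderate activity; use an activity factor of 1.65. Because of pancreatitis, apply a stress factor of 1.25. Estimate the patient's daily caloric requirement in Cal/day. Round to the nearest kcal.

Harris-Benedict: BMR = 88.362 + 13.397(49) + 4.799(156) − 5.677(89) = 988.206 kcal/day.
TEE = BMR × activity factor = 988.206 × 1.65 = 1630.5399 kcal/day.
Apply stress factor: 1630.5399 × 1.25 = 2038.1749 kcal/day.

2038 Cal/day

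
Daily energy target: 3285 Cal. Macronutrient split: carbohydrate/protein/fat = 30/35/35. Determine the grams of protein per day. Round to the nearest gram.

Protein energy = 35% × 3285 = 1149.75 kcal.
At 4 kcal/g: 1149.75 ÷ 4 = 287.4375 g.

287 g/day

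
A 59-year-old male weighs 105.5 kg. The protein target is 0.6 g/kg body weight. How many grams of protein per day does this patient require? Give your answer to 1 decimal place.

Protein = 0.6 g/kg × 105.5 kg = 63.3 g/day.

63.3 g/day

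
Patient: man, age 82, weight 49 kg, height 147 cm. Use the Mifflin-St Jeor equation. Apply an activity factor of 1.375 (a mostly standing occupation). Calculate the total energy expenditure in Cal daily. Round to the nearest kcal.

Mifflin-St Jeor (male): BMR = 10(49) + 6.25(147) − 5(82) + 5 = 490 + 918.75 − 410 + 5 = 1003.75 kcal/day.
TEE = BMR × activity factor = 1003.75 × 1.375 = 1380.1563 kcal/day.

1380 Cal daily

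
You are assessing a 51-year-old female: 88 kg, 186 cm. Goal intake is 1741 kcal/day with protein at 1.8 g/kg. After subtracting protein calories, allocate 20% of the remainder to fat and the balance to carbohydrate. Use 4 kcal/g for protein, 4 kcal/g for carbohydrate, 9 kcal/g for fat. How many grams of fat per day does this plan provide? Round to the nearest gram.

25 g/day

Protein = 1.8 × 88 = 158.4 g → 158.4 × 4 = 633.6 kcal.
Non-protein calories = 1741 − 633.6 = 1107.4 kcal.
Fat: 20% × 1107.4 = 221.48 kcal; carbohydrate: 885.92 kcal.
Fat: 221.48 kcal ÷ 9 kcal/g = 24.6089 g.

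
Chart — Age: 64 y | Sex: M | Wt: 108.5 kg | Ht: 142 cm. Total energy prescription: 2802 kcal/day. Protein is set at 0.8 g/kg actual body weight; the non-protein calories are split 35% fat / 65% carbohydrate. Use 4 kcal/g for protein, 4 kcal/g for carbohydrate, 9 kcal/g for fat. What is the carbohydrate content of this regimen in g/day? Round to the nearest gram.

399 g/day

Protein = 0.8 × 108.5 = 86.8 g → 86.8 × 4 = 347.2 kcal.
Non-protein calories = 2802 − 347.2 = 2454.8 kcal.
Fat: 35% × 2454.8 = 859.18 kcal; carbohydrate: 1595.62 kcal.
Carbohydrate: 1595.62 kcal ÷ 4 kcal/g = 398.905 g.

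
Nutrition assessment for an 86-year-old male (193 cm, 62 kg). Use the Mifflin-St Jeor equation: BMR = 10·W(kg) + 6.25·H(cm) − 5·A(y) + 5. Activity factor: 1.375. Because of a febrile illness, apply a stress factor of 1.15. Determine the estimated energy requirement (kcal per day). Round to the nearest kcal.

Mifflin-St Jeor (male): BMR = 10(62) + 6.25(193) − 5(86) + 5 = 620 + 1206.25 − 430 + 5 = 1401.25 kcal/day.
TEE = BMR × activity factor = 1401.25 × 1.375 = 1926.7188 kcal/day.
Apply stress factor: 1926.7188 × 1.15 = 2215.7266 kcal/day.

2216 kcal per day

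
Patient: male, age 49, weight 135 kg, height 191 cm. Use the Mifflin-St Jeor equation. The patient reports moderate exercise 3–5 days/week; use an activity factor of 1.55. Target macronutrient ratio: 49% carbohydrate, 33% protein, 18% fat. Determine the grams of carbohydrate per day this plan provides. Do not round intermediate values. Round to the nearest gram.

Mifflin-St Jeor (male): BMR = 10(135) + 6.25(191) − 5(49) + 5 = 1350 + 1193.75 − 245 + 5 = 2303.75 kcal/day.
TEE = 2303.75 × 1.55 = 3570.8125 kcal/day.
Carbohydrate energy = 49% × 3570.8125 = 1749.6981 kcal.
Carbohydrate = 1749.6981 ÷ 4 kcal/g = 437.4245 g.

437 g/day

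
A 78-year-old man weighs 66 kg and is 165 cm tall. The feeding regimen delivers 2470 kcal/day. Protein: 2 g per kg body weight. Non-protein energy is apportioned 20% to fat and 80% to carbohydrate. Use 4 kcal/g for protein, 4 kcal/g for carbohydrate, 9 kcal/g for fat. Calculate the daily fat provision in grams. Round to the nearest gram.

Protein = 2 × 66 = 132 g → 132 × 4 = 528 kcal.
Non-protein calories = 2470 − 528 = 1942 kcal.
Fat: 20% × 1942 = 388.4 kcal; carbohydrate: 1553.6 kcal.
Fat: 388.4 kcal ÷ 9 kcal/g = 43.1556 g.

43 g/day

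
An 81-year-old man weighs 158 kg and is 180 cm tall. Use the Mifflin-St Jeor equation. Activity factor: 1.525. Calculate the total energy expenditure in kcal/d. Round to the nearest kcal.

Mifflin-St Jeor (male): BMR = 10(158) + 6.25(180) − 5(81) + 5 = 1580 + 1125 − 405 + 5 = 2305 kcal/day.
TEE = BMR × activity factor = 2305 × 1.525 = 3515.125 kcal/day.

3515 kcal/d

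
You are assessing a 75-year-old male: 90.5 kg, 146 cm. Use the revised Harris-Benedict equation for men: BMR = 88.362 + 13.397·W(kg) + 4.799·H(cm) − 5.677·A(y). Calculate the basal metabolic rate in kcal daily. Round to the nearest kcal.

Harris-Benedict: BMR = 88.362 + 13.397(90.5) + 4.799(146) − 5.677(75) = 1575.6695 kcal/day.

1576 kcal daily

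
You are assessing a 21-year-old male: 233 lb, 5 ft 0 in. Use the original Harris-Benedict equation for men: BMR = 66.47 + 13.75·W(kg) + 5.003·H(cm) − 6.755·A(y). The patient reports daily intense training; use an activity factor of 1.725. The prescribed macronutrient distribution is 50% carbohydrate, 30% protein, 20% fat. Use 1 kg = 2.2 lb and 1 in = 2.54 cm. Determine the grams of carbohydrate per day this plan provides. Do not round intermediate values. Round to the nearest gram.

462 g/day

Convert to metric: weight = 233 ÷ 2.2 = 105.9091 kg; height = (5×12 + 0) × 2.54 = 60 × 2.54 = 152.4 cm.
Harris-Benedict: BMR = 66.47 + 13.75(105.9091) + 5.003(152.4) − 6.755(21) = 2143.3222 kcal/day.
TEE = 2143.3222 × 1.725 = 3697.2308 kcal/day.
Carbohydrate energy = 50% × 3697.2308 = 1848.6154 kcal.
Carbohydrate = 1848.6154 ÷ 4 kcal/g = 462.1538 g.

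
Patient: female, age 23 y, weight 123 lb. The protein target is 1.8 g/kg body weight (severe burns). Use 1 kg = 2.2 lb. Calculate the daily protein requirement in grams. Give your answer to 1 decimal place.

100.6 g/day

Weight in kg = 123 ÷ 2.2 = 55.9091 kg.
Protein = 1.8 g/kg × 55.9091 kg = 100.6364 g/day.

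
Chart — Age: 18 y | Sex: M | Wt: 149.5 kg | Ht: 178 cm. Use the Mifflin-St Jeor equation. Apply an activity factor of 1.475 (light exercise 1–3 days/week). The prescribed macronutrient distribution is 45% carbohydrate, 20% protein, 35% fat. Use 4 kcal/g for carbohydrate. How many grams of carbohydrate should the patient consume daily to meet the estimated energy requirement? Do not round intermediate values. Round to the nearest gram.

Mifflin-St Jeor (male): BMR = 10(149.5) + 6.25(178) − 5(18) + 5 = 1495 + 1112.5 − 90 + 5 = 2522.5 kcal/day.
TEE = 2522.5 × 1.475 = 3720.6875 kcal/day.
Carbohydrate energy = 45% × 3720.6875 = 1674.3094 kcal.
Carbohydrate = 1674.3094 ÷ 4 kcal/g = 418.5773 g.

419 g/day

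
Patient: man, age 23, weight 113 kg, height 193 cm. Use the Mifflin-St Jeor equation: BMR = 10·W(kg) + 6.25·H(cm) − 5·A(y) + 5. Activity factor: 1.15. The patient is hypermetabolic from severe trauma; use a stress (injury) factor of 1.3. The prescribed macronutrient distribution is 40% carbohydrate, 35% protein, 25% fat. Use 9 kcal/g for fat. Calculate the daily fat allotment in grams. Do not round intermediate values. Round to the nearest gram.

92 g/day

Mifflin-St Jeor (male): BMR = 10(113) + 6.25(193) − 5(23) + 5 = 1130 + 1206.25 − 115 + 5 = 2226.25 kcal/day.
TEE = 2226.25 × 1.15 = 2560.1875 kcal/day.
With stress factor 1.3: 2560.1875 × 1.3 = 3328.2438 kcal/day.
Fat energy = 25% × 3328.2438 = 832.0609 kcal.
Fat = 832.0609 ÷ 9 kcal/g = 92.4512 g.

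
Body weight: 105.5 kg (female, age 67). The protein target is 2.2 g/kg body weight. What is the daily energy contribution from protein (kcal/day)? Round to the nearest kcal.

Protein = 2.2 g/kg × 105.5 kg = 232.1 g/day.
Protein energy = 232.1 g × 4 kcal/g = 928.4 kcal/day.

928 kcal/day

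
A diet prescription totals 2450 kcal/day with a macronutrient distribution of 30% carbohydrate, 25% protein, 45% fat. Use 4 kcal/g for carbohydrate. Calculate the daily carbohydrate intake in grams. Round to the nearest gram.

Carbohydrate energy = 30% × 2450 = 735 kcal.
At 4 kcal/g: 735 ÷ 4 = 183.75 g.

184 g/day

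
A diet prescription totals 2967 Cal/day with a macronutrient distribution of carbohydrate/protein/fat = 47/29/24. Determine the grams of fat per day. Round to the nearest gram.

Fat energy = 24% × 2967 = 712.08 kcal.
At 9 kcal/g: 712.08 ÷ 9 = 79.12 g.

79 g/day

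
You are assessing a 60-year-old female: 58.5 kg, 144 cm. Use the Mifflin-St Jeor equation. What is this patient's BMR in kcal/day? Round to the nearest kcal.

1024 kcal/day

Mifflin-St Jeor (female): BMR = 10(58.5) + 6.25(144) − 5(60) − 161 = 585 + 900 − 300 − 161 = 1024 kcal/day.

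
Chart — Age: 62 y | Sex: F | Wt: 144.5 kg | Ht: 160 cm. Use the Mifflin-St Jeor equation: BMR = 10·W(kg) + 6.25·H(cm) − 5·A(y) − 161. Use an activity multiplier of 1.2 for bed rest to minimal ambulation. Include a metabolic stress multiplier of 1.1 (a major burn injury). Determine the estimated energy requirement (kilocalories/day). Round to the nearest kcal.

2606 kilocalories/day

Mifflin-St Jeor (female): BMR = 10(144.5) + 6.25(160) − 5(62) − 161 = 1445 + 1000 − 310 − 161 = 1974 kcal/day.
TEE = BMR × activity factor = 1974 × 1.2 = 2368.8 kcal/day.
Apply stress factor: 2368.8 × 1.1 = 2605.68 kcal/day.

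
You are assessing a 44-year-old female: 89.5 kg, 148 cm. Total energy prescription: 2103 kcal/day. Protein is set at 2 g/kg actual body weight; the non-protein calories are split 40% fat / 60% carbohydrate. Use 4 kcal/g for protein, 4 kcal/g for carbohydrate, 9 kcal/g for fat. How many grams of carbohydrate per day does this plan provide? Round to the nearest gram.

208 g/day

Protein = 2 × 89.5 = 179 g → 179 × 4 = 716 kcal.
Non-protein calories = 2103 − 716 = 1387 kcal.
Fat: 40% × 1387 = 554.8 kcal; carbohydrate: 832.2 kcal.
Carbohydrate: 832.2 kcal ÷ 4 kcal/g = 208.05 g.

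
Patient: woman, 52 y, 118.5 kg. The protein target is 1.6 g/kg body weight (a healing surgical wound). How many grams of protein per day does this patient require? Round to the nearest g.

Protein = 1.6 g/kg × 118.5 kg = 189.6 g/day.

190 g/day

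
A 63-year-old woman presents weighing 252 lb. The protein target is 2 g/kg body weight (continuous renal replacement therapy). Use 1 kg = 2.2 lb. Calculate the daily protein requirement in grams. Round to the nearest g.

229 g/day

Weight in kg = 252 ÷ 2.2 = 114.5455 kg.
Protein = 2 g/kg × 114.5455 kg = 229.0909 g/day.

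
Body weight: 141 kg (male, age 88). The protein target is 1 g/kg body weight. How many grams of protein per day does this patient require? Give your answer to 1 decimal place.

Protein = 1 g/kg × 141 kg = 141 g/day.

141.0 g/day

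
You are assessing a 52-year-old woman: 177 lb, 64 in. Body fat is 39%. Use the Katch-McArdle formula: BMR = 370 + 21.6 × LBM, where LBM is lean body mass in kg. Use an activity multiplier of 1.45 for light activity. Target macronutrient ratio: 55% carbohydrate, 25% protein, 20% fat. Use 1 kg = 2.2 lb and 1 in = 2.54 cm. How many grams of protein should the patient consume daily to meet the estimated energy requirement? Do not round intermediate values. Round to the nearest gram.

Convert to metric: weight = 177 ÷ 2.2 = 80.4545 kg; height = 64 × 2.54 = 162.56 cm.
LBM = 80.4545 × (1 − 0.39) = 49.0773 kg. Katch-McArdle: BMR = 370 + 21.6 × 49.0773 = 1430.0691 kcal/day.
TEE = 1430.0691 × 1.45 = 2073.6002 kcal/day.
Protein energy = 25% × 2073.6002 = 518.4 kcal.
Protein = 518.4 ÷ 4 kcal/g = 129.6 g.

130 g/day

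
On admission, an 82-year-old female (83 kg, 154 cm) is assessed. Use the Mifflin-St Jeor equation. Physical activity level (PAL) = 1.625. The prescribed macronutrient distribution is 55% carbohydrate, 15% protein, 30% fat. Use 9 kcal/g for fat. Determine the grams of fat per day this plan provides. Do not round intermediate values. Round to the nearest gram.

66 g/day

Mifflin-St Jeor (female): BMR = 10(83) + 6.25(154) − 5(82) − 161 = 830 + 962.5 − 410 − 161 = 1221.5 kcal/day.
TEE = 1221.5 × 1.625 = 1984.9375 kcal/day.
Fat energy = 30% × 1984.9375 = 595.4813 kcal.
Fat = 595.4813 ÷ 9 kcal/g = 66.1646 g.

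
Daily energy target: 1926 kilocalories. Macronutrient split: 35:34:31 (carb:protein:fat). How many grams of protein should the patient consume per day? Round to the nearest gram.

Protein energy = 34% × 1926 = 654.84 kcal.
At 4 kcal/g: 654.84 ÷ 4 = 163.71 g.

164 g/day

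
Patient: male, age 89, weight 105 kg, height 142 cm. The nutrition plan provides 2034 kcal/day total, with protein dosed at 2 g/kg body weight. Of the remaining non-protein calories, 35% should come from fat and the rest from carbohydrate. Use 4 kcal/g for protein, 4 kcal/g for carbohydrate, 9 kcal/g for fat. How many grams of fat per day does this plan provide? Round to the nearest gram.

46 g/day

Protein = 2 × 105 = 210 g → 210 × 4 = 840 kcal.
Non-protein calories = 2034 − 840 = 1194 kcal.
Fat: 35% × 1194 = 417.9 kcal; carbohydrate: 776.1 kcal.
Fat: 417.9 kcal ÷ 9 kcal/g = 46.4333 g.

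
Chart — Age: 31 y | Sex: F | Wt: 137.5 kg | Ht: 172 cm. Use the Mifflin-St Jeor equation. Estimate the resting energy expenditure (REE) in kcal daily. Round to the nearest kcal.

Mifflin-St Jeor (female): BMR = 10(137.5) + 6.25(172) − 5(31) − 161 = 1375 + 1075 − 155 − 161 = 2134 kcal/day.

2134 kcal daily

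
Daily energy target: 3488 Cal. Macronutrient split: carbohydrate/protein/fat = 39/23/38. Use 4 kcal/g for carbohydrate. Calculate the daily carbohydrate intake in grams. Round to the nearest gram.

Carbohydrate energy = 39% × 3488 = 1360.32 kcal.
At 4 kcal/g: 1360.32 ÷ 4 = 340.08 g.

340 g/day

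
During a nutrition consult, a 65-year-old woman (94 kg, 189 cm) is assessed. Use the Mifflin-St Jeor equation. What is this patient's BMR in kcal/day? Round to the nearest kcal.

1635 kcal/day

Mifflin-St Jeor (female): BMR = 10(94) + 6.25(189) − 5(65) − 161 = 940 + 1181.25 − 325 − 161 = 1635.25 kcal/day.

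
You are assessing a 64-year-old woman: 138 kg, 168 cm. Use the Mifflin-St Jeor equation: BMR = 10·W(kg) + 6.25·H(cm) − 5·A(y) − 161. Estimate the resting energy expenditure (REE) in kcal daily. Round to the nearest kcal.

Mifflin-St Jeor (female): BMR = 10(138) + 6.25(168) − 5(64) − 161 = 1380 + 1050 − 320 − 161 = 1949 kcal/day.

1949 kcal daily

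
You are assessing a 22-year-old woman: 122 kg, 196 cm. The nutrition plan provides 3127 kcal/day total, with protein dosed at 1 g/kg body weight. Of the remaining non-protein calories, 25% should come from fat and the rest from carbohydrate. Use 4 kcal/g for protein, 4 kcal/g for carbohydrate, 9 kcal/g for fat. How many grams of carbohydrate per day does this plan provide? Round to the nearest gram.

495 g/day

Protein = 1 × 122 = 122 g → 122 × 4 = 488 kcal.
Non-protein calories = 3127 − 488 = 2639 kcal.
Fat: 25% × 2639 = 659.75 kcal; carbohydrate: 1979.25 kcal.
Carbohydrate: 1979.25 kcal ÷ 4 kcal/g = 494.8125 g.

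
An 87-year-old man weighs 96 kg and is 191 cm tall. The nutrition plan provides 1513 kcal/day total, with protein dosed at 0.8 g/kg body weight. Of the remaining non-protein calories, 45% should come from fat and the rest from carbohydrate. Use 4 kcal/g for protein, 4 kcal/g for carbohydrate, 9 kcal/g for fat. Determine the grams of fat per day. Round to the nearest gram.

60 g/day

Protein = 0.8 × 96 = 76.8 g → 76.8 × 4 = 307.2 kcal.
Non-protein calories = 1513 − 307.2 = 1205.8 kcal.
Fat: 45% × 1205.8 = 542.61 kcal; carbohydrate: 663.19 kcal.
Fat: 542.61 kcal ÷ 9 kcal/g = 60.29 g.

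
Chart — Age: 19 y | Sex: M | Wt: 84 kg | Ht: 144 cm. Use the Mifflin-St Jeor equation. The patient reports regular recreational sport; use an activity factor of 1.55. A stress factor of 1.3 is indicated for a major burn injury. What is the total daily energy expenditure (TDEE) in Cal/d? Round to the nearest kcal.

Mifflin-St Jeor (male): BMR = 10(84) + 6.25(144) − 5(19) + 5 = 840 + 900 − 95 + 5 = 1650 kcal/day.
TEE = BMR × activity factor = 1650 × 1.55 = 2557.5 kcal/day.
Apply stress factor: 2557.5 × 1.3 = 3324.75 kcal/day.

3325 Cal/d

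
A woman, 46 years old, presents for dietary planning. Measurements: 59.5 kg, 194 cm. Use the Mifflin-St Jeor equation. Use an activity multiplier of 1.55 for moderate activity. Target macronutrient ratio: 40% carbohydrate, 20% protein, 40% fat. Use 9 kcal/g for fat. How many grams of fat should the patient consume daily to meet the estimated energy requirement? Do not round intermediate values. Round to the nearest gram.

98 g/day

Mifflin-St Jeor (female): BMR = 10(59.5) + 6.25(194) − 5(46) − 161 = 595 + 1212.5 − 230 − 161 = 1416.5 kcal/day.
TEE = 1416.5 × 1.55 = 2195.575 kcal/day.
Fat energy = 40% × 2195.575 = 878.23 kcal.
Fat = 878.23 ÷ 9 kcal/g = 97.5811 g.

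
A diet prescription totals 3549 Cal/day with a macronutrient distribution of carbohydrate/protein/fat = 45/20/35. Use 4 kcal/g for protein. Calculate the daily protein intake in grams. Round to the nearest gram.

Protein energy = 20% × 3549 = 709.8 kcal.
At 4 kcal/g: 709.8 ÷ 4 = 177.45 g.

177 g/day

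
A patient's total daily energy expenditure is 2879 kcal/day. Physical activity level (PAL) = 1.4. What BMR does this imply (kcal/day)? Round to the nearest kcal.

BMR = TEE ÷ activity factor = 2879 ÷ 1.4 = 2056.4286 kcal/day.

2056 kcal/day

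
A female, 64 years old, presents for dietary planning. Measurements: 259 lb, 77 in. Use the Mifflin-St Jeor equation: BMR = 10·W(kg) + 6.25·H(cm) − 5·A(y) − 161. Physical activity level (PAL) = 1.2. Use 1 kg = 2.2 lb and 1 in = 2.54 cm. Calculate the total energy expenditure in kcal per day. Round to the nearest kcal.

2302 kcal per day

Convert to metric: weight = 259 ÷ 2.2 = 117.7273 kg; height = 77 × 2.54 = 195.58 cm.
Mifflin-St Jeor (female): BMR = 10(117.7273) + 6.25(195.58) − 5(64) − 161 = 1177.2727 + 1222.375 − 320 − 161 = 1918.6477 kcal/day.
TEE = BMR × activity factor = 1918.6477 × 1.2 = 2302.3773 kcal/day.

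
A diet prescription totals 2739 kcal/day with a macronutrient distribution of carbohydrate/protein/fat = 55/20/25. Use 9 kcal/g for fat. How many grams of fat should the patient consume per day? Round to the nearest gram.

76 g/day

Fat energy = 25% × 2739 = 684.75 kcal.
At 9 kcal/g: 684.75 ÷ 9 = 76.0833 g.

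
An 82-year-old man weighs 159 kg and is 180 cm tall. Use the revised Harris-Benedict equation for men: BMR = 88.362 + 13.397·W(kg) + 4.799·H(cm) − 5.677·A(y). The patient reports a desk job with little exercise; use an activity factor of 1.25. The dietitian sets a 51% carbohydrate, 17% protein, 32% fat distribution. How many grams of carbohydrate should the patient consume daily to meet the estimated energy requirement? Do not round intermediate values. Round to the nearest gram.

417 g/day

Harris-Benedict: BMR = 88.362 + 13.397(159) + 4.799(180) − 5.677(82) = 2616.791 kcal/day.
TEE = 2616.791 × 1.25 = 3270.9888 kcal/day.
Carbohydrate energy = 51% × 3270.9888 = 1668.2043 kcal.
Carbohydrate = 1668.2043 ÷ 4 kcal/g = 417.0511 g.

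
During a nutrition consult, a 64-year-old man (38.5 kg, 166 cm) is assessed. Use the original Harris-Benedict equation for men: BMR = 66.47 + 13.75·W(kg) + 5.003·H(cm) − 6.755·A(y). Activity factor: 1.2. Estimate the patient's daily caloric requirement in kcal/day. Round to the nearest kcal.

Harris-Benedict: BMR = 66.47 + 13.75(38.5) + 5.003(166) − 6.755(64) = 994.023 kcal/day.
TEE = BMR × activity factor = 994.023 × 1.2 = 1192.8276 kcal/day.

1193 kcal/day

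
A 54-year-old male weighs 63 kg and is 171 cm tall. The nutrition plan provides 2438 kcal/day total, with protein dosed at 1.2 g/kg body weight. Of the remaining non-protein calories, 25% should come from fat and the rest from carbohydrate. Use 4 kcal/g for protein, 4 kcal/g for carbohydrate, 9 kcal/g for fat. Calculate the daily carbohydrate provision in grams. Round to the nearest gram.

Protein = 1.2 × 63 = 75.6 g → 75.6 × 4 = 302.4 kcal.
Non-protein calories = 2438 − 302.4 = 2135.6 kcal.
Fat: 25% × 2135.6 = 533.9 kcal; carbohydrate: 1601.7 kcal.
Carbohydrate: 1601.7 kcal ÷ 4 kcal/g = 400.425 g.

400 g/day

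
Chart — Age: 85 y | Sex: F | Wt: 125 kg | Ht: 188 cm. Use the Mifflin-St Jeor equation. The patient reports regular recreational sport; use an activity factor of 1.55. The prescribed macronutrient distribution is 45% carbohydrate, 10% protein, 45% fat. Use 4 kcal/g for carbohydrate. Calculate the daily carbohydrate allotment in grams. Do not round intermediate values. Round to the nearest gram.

321 g/day

Mifflin-St Jeor (female): BMR = 10(125) + 6.25(188) − 5(85) − 161 = 1250 + 1175 − 425 − 161 = 1839 kcal/day.
TEE = 1839 × 1.55 = 2850.45 kcal/day.
Carbohydrate energy = 45% × 2850.45 = 1282.7025 kcal.
Carbohydrate = 1282.7025 ÷ 4 kcal/g = 320.6756 g.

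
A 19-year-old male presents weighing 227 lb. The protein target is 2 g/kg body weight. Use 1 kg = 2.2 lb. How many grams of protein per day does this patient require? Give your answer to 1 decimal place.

Weight in kg = 227 ÷ 2.2 = 103.1818 kg.
Protein = 2 g/kg × 103.1818 kg = 206.3636 g/day.

206.4 g/day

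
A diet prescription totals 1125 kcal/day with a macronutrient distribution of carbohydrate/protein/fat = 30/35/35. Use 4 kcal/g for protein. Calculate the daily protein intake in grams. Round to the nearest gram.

Protein energy = 35% × 1125 = 393.75 kcal.
At 4 kcal/g: 393.75 ÷ 4 = 98.4375 g.

98 g/day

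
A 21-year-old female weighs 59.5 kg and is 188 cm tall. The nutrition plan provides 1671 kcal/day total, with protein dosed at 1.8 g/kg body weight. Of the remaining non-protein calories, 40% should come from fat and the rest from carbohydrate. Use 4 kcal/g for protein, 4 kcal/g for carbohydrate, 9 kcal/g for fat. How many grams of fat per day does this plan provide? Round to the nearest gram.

Protein = 1.8 × 59.5 = 107.1 g → 107.1 × 4 = 428.4 kcal.
Non-protein calories = 1671 − 428.4 = 1242.6 kcal.
Fat: 40% × 1242.6 = 497.04 kcal; carbohydrate: 745.56 kcal.
Fat: 497.04 kcal ÷ 9 kcal/g = 55.2267 g.

55 g/day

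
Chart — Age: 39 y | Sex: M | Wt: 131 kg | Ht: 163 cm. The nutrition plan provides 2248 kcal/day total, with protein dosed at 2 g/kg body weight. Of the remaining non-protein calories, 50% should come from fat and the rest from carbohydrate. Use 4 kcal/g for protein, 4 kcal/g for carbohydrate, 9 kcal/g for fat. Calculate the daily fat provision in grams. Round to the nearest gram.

Protein = 2 × 131 = 262 g → 262 × 4 = 1048 kcal.
Non-protein calories = 2248 − 1048 = 1200 kcal.
Fat: 50% × 1200 = 600 kcal; carbohydrate: 600 kcal.
Fat: 600 kcal ÷ 9 kcal/g = 66.6667 g.

67 g/day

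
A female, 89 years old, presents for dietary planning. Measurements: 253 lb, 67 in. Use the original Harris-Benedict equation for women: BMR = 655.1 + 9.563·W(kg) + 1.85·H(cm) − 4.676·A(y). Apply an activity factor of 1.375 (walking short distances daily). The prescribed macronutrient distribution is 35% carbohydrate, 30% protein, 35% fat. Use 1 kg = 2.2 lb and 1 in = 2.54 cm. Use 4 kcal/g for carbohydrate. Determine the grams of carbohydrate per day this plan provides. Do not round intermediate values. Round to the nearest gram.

199 g/day

Convert to metric: weight = 253 ÷ 2.2 = 115 kg; height = 67 × 2.54 = 170.18 cm.
Harris-Benedict: BMR = 655.1 + 9.563(115) + 1.85(170.18) − 4.676(89) = 1653.514 kcal/day.
TEE = 1653.514 × 1.375 = 2273.5818 kcal/day.
Carbohydrate energy = 35% × 2273.5818 = 795.7536 kcal.
Carbohydrate = 795.7536 ÷ 4 kcal/g = 198.9384 g.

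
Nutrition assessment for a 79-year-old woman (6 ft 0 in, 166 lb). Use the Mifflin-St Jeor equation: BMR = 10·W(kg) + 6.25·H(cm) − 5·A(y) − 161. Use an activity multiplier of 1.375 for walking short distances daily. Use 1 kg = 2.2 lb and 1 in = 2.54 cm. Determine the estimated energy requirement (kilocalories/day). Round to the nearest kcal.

1845 kilocalories/day

Convert to metric: weight = 166 ÷ 2.2 = 75.4545 kg; height = (6×12 + 0) × 2.54 = 72 × 2.54 = 182.88 cm.
Mifflin-St Jeor (female): BMR = 10(75.4545) + 6.25(182.88) − 5(79) − 161 = 754.5455 + 1143 − 395 − 161 = 1341.5455 kcal/day.
TEE = BMR × activity factor = 1341.5455 × 1.375 = 1844.625 kcal/day.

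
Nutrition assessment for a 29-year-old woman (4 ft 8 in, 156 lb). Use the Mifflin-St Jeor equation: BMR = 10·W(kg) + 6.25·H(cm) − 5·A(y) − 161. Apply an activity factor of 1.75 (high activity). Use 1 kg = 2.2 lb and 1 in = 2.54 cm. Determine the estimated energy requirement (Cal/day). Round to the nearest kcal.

2261 Cal/day

Convert to metric: weight = 156 ÷ 2.2 = 70.9091 kg; height = (4×12 + 8) × 2.54 = 56 × 2.54 = 142.24 cm.
Mifflin-St Jeor (female): BMR = 10(70.9091) + 6.25(142.24) − 5(29) − 161 = 709.0909 + 889 − 145 − 161 = 1292.0909 kcal/day.
TEE = BMR × activity factor = 1292.0909 × 1.75 = 2261.1591 kcal/day.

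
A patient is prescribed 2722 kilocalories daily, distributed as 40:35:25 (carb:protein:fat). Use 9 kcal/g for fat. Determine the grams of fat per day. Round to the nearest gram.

Fat energy = 25% × 2722 = 680.5 kcal.
At 9 kcal/g: 680.5 ÷ 9 = 75.6111 g.

76 g/day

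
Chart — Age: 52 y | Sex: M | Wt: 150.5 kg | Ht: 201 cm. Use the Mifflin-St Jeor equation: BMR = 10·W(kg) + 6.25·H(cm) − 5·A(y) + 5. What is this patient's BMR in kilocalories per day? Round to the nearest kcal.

2506 kilocalories per day

Mifflin-St Jeor (male): BMR = 10(150.5) + 6.25(201) − 5(52) + 5 = 1505 + 1256.25 − 260 + 5 = 2506.25 kcal/day.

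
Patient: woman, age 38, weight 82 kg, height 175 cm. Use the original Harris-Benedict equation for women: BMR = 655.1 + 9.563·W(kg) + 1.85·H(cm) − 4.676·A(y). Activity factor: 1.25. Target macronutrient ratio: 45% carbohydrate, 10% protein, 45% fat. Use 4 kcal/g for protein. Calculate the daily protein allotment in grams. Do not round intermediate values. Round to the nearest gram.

50 g/day

Harris-Benedict: BMR = 655.1 + 9.563(82) + 1.85(175) − 4.676(38) = 1585.328 kcal/day.
TEE = 1585.328 × 1.25 = 1981.66 kcal/day.
Protein energy = 10% × 1981.66 = 198.166 kcal.
Protein = 198.166 ÷ 4 kcal/g = 49.5415 g.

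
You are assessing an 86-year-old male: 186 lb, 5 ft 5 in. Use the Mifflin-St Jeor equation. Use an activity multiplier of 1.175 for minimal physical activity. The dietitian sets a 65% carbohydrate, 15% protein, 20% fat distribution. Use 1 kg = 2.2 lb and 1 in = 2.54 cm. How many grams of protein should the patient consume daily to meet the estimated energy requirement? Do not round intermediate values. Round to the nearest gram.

64 g/day

Convert to metric: weight = 186 ÷ 2.2 = 84.5455 kg; height = (5×12 + 5) × 2.54 = 65 × 2.54 = 165.1 cm.
Mifflin-St Jeor (male): BMR = 10(84.5455) + 6.25(165.1) − 5(86) + 5 = 845.4545 + 1031.875 − 430 + 5 = 1452.3295 kcal/day.
TEE = 1452.3295 × 1.175 = 1706.4872 kcal/day.
Protein energy = 15% × 1706.4872 = 255.9731 kcal.
Protein = 255.9731 ÷ 4 kcal/g = 63.9933 g.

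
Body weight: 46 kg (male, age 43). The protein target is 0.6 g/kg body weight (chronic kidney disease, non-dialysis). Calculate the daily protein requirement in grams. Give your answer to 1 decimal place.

27.6 g/day

Protein = 0.6 g/kg × 46 kg = 27.6 g/day.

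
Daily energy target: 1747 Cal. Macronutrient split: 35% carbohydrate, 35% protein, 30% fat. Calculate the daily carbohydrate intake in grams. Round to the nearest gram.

Carbohydrate energy = 35% × 1747 = 611.45 kcal.
At 4 kcal/g: 611.45 ÷ 4 = 152.8625 g.

153 g/day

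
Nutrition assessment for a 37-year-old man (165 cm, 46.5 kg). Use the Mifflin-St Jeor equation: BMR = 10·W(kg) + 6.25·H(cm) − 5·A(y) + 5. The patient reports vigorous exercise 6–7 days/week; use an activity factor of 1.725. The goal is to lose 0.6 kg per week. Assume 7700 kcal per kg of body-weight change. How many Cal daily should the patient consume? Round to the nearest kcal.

Mifflin-St Jeor (male): BMR = 10(46.5) + 6.25(165) − 5(37) + 5 = 465 + 1031.25 − 185 + 5 = 1316.25 kcal/day.
TEE = 1316.25 × 1.725 = 2270.5313 kcal/day.
Required daily deficit = 0.6 × 7700 ÷ 7 = 660 kcal/day.
Target intake = 2270.5313 − 660 = 1610.5313 kcal/day.

1611 Cal daily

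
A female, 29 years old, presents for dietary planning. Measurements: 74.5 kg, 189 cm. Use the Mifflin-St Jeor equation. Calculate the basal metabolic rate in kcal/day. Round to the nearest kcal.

1620 kcal/day

Mifflin-St Jeor (female): BMR = 10(74.5) + 6.25(189) − 5(29) − 161 = 745 + 1181.25 − 145 − 161 = 1620.25 kcal/day.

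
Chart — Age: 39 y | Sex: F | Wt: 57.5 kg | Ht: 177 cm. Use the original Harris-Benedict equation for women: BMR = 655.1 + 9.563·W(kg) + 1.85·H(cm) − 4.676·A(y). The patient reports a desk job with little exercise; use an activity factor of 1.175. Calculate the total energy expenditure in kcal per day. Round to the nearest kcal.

1586 kcal per day

Harris-Benedict: BMR = 655.1 + 9.563(57.5) + 1.85(177) − 4.676(39) = 1350.0585 kcal/day.
TEE = BMR × activity factor = 1350.0585 × 1.175 = 1586.3187 kcal/day.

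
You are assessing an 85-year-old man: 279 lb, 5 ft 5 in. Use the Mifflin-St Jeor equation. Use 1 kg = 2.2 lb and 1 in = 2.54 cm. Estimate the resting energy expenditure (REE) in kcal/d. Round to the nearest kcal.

Convert to metric: weight = 279 ÷ 2.2 = 126.8182 kg; height = (5×12 + 5) × 2.54 = 65 × 2.54 = 165.1 cm.
Mifflin-St Jeor (male): BMR = 10(126.8182) + 6.25(165.1) − 5(85) + 5 = 1268.1818 + 1031.875 − 425 + 5 = 1880.0568 kcal/day.

1880 kcal/d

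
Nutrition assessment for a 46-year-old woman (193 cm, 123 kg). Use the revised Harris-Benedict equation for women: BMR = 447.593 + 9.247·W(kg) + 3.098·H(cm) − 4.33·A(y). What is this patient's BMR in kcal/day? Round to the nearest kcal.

1984 kcal/day

Harris-Benedict: BMR = 447.593 + 9.247(123) + 3.098(193) − 4.33(46) = 1983.708 kcal/day.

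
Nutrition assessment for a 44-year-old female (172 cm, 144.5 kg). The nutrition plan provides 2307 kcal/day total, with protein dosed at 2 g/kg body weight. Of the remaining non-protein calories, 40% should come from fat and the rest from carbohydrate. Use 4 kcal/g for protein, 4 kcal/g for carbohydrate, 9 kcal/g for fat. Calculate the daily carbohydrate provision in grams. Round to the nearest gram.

173 g/day

Protein = 2 × 144.5 = 289 g → 289 × 4 = 1156 kcal.
Non-protein calories = 2307 − 1156 = 1151 kcal.
Fat: 40% × 1151 = 460.4 kcal; carbohydrate: 690.6 kcal.
Carbohydrate: 690.6 kcal ÷ 4 kcal/g = 172.65 g.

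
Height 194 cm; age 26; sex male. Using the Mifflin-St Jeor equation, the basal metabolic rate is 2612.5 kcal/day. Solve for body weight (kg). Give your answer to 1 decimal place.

152.5 kg

2612.5 = 10·W + 6.25(194) − 5(26) + 5
10·W = 2612.5 − 1087.5 = 1525, so W = 152.5 kg.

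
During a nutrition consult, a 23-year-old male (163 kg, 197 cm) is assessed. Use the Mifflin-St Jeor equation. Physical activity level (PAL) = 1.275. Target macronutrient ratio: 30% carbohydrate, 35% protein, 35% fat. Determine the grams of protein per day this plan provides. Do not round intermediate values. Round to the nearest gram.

Mifflin-St Jeor (male): BMR = 10(163) + 6.25(197) − 5(23) + 5 = 1630 + 1231.25 − 115 + 5 = 2751.25 kcal/day.
TEE = 2751.25 × 1.275 = 3507.8438 kcal/day.
Protein energy = 35% × 3507.8438 = 1227.7453 kcal.
Protein = 1227.7453 ÷ 4 kcal/g = 306.9363 g.

307 g/day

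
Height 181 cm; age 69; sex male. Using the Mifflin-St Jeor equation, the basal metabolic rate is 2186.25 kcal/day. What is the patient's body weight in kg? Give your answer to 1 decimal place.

2186.25 = 10·W + 6.25(181) − 5(69) + 5
10·W = 2186.25 − 791.25 = 1395, so W = 139.5 kg.

139.5 kg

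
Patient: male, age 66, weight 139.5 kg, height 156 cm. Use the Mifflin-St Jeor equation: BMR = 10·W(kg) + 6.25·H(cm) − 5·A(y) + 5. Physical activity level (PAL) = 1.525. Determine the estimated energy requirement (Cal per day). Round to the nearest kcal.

Mifflin-St Jeor (male): BMR = 10(139.5) + 6.25(156) − 5(66) + 5 = 1395 + 975 − 330 + 5 = 2045 kcal/day.
TEE = BMR × activity factor = 2045 × 1.525 = 3118.625 kcal/day.

3119 Cal per day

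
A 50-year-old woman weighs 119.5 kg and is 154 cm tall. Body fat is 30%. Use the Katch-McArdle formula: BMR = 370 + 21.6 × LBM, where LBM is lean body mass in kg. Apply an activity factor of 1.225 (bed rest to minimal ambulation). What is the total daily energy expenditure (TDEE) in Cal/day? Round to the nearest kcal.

LBM = 119.5 × (1 − 0.3) = 83.65 kg. Katch-McArdle: BMR = 370 + 21.6 × 83.65 = 2176.84 kcal/day.
TEE = BMR × activity factor = 2176.84 × 1.225 = 2666.629 kcal/day.

2667 Cal/day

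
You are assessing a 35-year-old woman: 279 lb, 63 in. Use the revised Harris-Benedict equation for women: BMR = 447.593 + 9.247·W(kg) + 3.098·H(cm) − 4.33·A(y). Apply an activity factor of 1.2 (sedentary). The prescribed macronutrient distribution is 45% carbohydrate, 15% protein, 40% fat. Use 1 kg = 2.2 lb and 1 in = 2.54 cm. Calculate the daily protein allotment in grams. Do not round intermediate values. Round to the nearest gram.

Convert to metric: weight = 279 ÷ 2.2 = 126.8182 kg; height = 63 × 2.54 = 160.02 cm.
Harris-Benedict: BMR = 447.593 + 9.247(126.8182) + 3.098(160.02) − 4.33(35) = 1964.4727 kcal/day.
TEE = 1964.4727 × 1.2 = 2357.3672 kcal/day.
Protein energy = 15% × 2357.3672 = 353.6051 kcal.
Protein = 353.6051 ÷ 4 kcal/g = 88.4013 g.

88 g/day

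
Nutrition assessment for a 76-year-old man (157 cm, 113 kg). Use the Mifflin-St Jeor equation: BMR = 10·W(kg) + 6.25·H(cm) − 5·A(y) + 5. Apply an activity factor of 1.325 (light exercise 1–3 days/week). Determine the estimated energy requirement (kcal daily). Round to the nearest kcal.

Mifflin-St Jeor (male): BMR = 10(113) + 6.25(157) − 5(76) + 5 = 1130 + 981.25 − 380 + 5 = 1736.25 kcal/day.
TEE = BMR × activity factor = 1736.25 × 1.325 = 2300.5313 kcal/day.

2301 kcal daily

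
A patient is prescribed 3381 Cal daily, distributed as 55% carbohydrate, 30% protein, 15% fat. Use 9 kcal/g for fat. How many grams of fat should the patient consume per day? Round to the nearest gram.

56 g/day

Fat energy = 15% × 3381 = 507.15 kcal.
At 9 kcal/g: 507.15 ÷ 9 = 56.35 g.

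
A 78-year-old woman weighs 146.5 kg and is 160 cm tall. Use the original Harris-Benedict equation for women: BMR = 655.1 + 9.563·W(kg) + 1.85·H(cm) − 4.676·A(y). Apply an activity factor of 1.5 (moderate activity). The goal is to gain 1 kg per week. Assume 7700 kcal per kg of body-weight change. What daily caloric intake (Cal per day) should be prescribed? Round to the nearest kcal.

Harris-Benedict: BMR = 655.1 + 9.563(146.5) + 1.85(160) − 4.676(78) = 1987.3515 kcal/day.
TEE = 1987.3515 × 1.5 = 2981.0273 kcal/day.
Required daily surplus = 1 × 7700 ÷ 7 = 1100 kcal/day.
Target intake = 2981.0273 + 1100 = 4081.0273 kcal/day.

4081 Cal per day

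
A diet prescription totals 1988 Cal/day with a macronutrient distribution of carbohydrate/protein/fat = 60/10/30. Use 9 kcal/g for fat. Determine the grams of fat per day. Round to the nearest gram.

Fat energy = 30% × 1988 = 596.4 kcal.
At 9 kcal/g: 596.4 ÷ 9 = 66.2667 g.

66 g/day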